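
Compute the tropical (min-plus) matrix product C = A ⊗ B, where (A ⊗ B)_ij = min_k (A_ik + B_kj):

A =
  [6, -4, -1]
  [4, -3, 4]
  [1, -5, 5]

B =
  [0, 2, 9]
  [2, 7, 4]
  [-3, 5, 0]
A ⊗ B =
  [-4, 3, -1]
  [-1, 4, 1]
  [-3, 2, -1]

Apply the min-plus product entry-by-entry:
  C[0][0] = min over k of (A[0][0] + B[0][0] = 6 + 0 = 6, A[0][1] + B[1][0] = -4 + 2 = -2, A[0][2] + B[2][0] = -1 + -3 = -4) = -4 (attained at k = 2)
  C[0][1] = min over k of (A[0][0] + B[0][1] = 6 + 2 = 8, A[0][1] + B[1][1] = -4 + 7 = 3, A[0][2] + B[2][1] = -1 + 5 = 4) = 3 (attained at k = 1)
  C[0][2] = min over k of (A[0][0] + B[0][2] = 6 + 9 = 15, A[0][1] + B[1][2] = -4 + 4 = 0, A[0][2] + B[2][2] = -1 + 0 = -1) = -1 (attained at k = 2)
  C[1][0] = min over k of (A[1][0] + B[0][0] = 4 + 0 = 4, A[1][1] + B[1][0] = -3 + 2 = -1, A[1][2] + B[2][0] = 4 + -3 = 1) = -1 (attained at k = 1)
  C[1][1] = min over k of (A[1][0] + B[0][1] = 4 + 2 = 6, A[1][1] + B[1][1] = -3 + 7 = 4, A[1][2] + B[2][1] = 4 + 5 = 9) = 4 (attained at k = 1)
  C[1][2] = min over k of (A[1][0] + B[0][2] = 4 + 9 = 13, A[1][1] + B[1][2] = -3 + 4 = 1, A[1][2] + B[2][2] = 4 + 0 = 4) = 1 (attained at k = 1)
  C[2][0] = min over k of (A[2][0] + B[0][0] = 1 + 0 = 1, A[2][1] + B[1][0] = -5 + 2 = -3, A[2][2] + B[2][0] = 5 + -3 = 2) = -3 (attained at k = 1)
  C[2][1] = min over k of (A[2][0] + B[0][1] = 1 + 2 = 3, A[2][1] + B[1][1] = -5 + 7 = 2, A[2][2] + B[2][1] = 5 + 5 = 10) = 2 (attained at k = 1)
  C[2][2] = min over k of (A[2][0] + B[0][2] = 1 + 9 = 10, A[2][1] + B[1][2] = -5 + 4 = -1, A[2][2] + B[2][2] = 5 + 0 = 5) = -1 (attained at k = 1)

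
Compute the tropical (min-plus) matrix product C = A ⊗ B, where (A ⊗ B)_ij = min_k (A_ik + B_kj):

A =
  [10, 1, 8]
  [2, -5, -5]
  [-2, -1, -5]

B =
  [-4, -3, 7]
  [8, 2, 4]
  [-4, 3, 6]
A ⊗ B =
  [4, 3, 5]
  [-9, -3, -1]
  [-9, -5, 1]

Apply the min-plus product entry-by-entry:
  C[0][0] = min over k of (A[0][0] + B[0][0] = 10 + -4 = 6, A[0][1] + B[1][0] = 1 + 8 = 9, A[0][2] + B[2][0] = 8 + -4 = 4) = 4 (attained at k = 2)
  C[0][1] = min over k of (A[0][0] + B[0][1] = 10 + -3 = 7, A[0][1] + B[1][1] = 1 + 2 = 3, A[0][2] + B[2][1] = 8 + 3 = 11) = 3 (attained at k = 1)
  C[0][2] = min over k of (A[0][0] + B[0][2] = 10 + 7 = 17, A[0][1] + B[1][2] = 1 + 4 = 5, A[0][2] + B[2][2] = 8 + 6 = 14) = 5 (attained at k = 1)
  C[1][0] = min over k of (A[1][0] + B[0][0] = 2 + -4 = -2, A[1][1] + B[1][0] = -5 + 8 = 3, A[1][2] + B[2][0] = -5 + -4 = -9) = -9 (attained at k = 2)
  C[1][1] = min over k of (A[1][0] + B[0][1] = 2 + -3 = -1, A[1][1] + B[1][1] = -5 + 2 = -3, A[1][2] + B[2][1] = -5 + 3 = -2) = -3 (attained at k = 1)
  C[1][2] = min over k of (A[1][0] + B[0][2] = 2 + 7 = 9, A[1][1] + B[1][2] = -5 + 4 = -1, A[1][2] + B[2][2] = -5 + 6 = 1) = -1 (attained at k = 1)
  C[2][0] = min over k of (A[2][0] + B[0][0] = -2 + -4 = -6, A[2][1] + B[1][0] = -1 + 8 = 7, A[2][2] + B[2][0] = -5 + -4 = -9) = -9 (attained at k = 2)
  C[2][1] = min over k of (A[2][0] + B[0][1] = -2 + -3 = -5, A[2][1] + B[1][1] = -1 + 2 = 1, A[2][2] + B[2][1] = -5 + 3 = -2) = -5 (attained at k = 0)
  C[2][2] = min over k of (A[2][0] + B[0][2] = -2 + 7 = 5, A[2][1] + B[1][2] = -1 + 4 = 3, A[2][2] + B[2][2] = -5 + 6 = 1) = 1 (attained at k = 2)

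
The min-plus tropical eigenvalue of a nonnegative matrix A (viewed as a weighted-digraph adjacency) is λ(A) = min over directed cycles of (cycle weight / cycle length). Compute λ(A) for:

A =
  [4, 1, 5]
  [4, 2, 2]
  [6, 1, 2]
λ(A) = 3/2

Enumerate directed cycles and compute their means (weight / length). Sample:
  cycle 0 → 0: weight = 4, length = 1, mean = 4/1 ≈ 4.000
  cycle 1 → 1: weight = 2, length = 1, mean = 2/1 ≈ 2.000
  cycle 2 → 2: weight = 2, length = 1, mean = 2/1 ≈ 2.000
  cycle 0 → 1 → 0: weight = 5, length = 2, mean = 5/2 ≈ 2.500
  cycle 0 → 2 → 0: weight = 11, length = 2, mean = 11/2 ≈ 5.500
  cycle 1 → 0 → 1: weight = 5, length = 2, mean = 5/2 ≈ 2.500
Minimum mean = 1.500, attained e.g. along the cycle 1 → 2 → 1 with weight 3 and length 2. So λ(A) = 3/2 = 3/2.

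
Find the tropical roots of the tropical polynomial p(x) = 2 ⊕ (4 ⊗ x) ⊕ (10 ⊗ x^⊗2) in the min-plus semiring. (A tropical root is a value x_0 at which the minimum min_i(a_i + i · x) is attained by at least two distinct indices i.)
Roots: {-6, -2}

Each tropical root is a break point of the lower envelope of the lines y = a_i + i · x (there are 3 lines, with slopes 0, 1, ..., 2). Only the lines that attain the minimum somewhere contribute to roots; other lines are dominated. Here the surviving (envelope) indices are i = 2, i = 1, i = 0.
Intersections between consecutive envelope lines give the roots: for adjacent envelope indices i < j the intersection is x = (a_i − a_j) / (j − i). Reading off the sorted break points: {-6, -2}.
Verification: at each break x_0, at least two indices attain the minimum of min_i(a_i + i · x_0).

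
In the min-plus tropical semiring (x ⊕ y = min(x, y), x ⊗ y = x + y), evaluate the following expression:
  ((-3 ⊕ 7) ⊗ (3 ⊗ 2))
((-3 ⊕ 7) ⊗ (3 ⊗ 2)) = 2

Expand innermost to outermost. Recall ⊕ takes the minimum of its arguments and ⊗ takes their sum. Working out the expression ((-3 ⊕ 7) ⊗ (3 ⊗ 2)) gives 2.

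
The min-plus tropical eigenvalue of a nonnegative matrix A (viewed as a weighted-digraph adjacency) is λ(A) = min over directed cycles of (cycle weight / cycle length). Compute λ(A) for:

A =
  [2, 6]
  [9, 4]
λ(A) = 2

Enumerate directed cycles and compute their means (weight / length). Sample:
  cycle 0 → 0: weight = 2, length = 1, mean = 2/1 ≈ 2.000
  cycle 1 → 1: weight = 4, length = 1, mean = 4/1 ≈ 4.000
  cycle 0 → 1 → 0: weight = 15, length = 2, mean = 15/2 ≈ 7.500
  cycle 1 → 0 → 1: weight = 15, length = 2, mean = 15/2 ≈ 7.500
Minimum mean = 2.000, attained e.g. along the cycle 0 → 0 with weight 2 and length 1. So λ(A) = 2/1 = 2.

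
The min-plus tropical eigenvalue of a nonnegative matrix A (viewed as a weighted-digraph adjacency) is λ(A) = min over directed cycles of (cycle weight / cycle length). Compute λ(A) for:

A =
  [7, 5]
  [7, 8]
λ(A) = 6

Enumerate directed cycles and compute their means (weight / length). Sample:
  cycle 0 → 0: weight = 7, length = 1, mean = 7/1 ≈ 7.000
  cycle 1 → 1: weight = 8, length = 1, mean = 8/1 ≈ 8.000
  cycle 0 → 1 → 0: weight = 12, length = 2, mean = 12/2 ≈ 6.000
  cycle 1 → 0 → 1: weight = 12, length = 2, mean = 12/2 ≈ 6.000
Minimum mean = 6.000, attained e.g. along the cycle 0 → 1 → 0 with weight 12 and length 2. So λ(A) = 12/2 = 6.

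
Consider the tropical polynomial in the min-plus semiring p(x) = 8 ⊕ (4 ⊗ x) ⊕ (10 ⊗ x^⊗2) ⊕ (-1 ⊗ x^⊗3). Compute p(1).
p(1) = 2

A tropical monomial a ⊗ x^⊗i evaluates to a + i · x. Evaluating each term at x = 1:
  Term 0 contributes 8 + 0 · 1 = 8
  Term 1 contributes 4 + 1 · 1 = 5
  Term 2 contributes 10 + 2 · 1 = 12
  Term 3 contributes -1 + 3 · 1 = 2
p(1) = ⊕ of these = min[8, 5, 12, 2] = 2.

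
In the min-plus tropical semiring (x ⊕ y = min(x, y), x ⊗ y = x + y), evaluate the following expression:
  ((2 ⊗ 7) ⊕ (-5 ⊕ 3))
((2 ⊗ 7) ⊕ (-5 ⊕ 3)) = -5

Expand innermost to outermost. Recall ⊕ takes the minimum of its arguments and ⊗ takes their sum. Working out the expression ((2 ⊗ 7) ⊕ (-5 ⊕ 3)) gives -5.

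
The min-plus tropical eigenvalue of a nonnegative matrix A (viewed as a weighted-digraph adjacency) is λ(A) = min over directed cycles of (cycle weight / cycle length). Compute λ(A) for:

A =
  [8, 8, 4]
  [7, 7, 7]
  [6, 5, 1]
λ(A) = 1

Enumerate directed cycles and compute their means (weight / length). Sample:
  cycle 0 → 0: weight = 8, length = 1, mean = 8/1 ≈ 8.000
  cycle 1 → 1: weight = 7, length = 1, mean = 7/1 ≈ 7.000
  cycle 2 → 2: weight = 1, length = 1, mean = 1/1 ≈ 1.000
  cycle 0 → 1 → 0: weight = 15, length = 2, mean = 15/2 ≈ 7.500
  cycle 0 → 2 → 0: weight = 10, length = 2, mean = 10/2 ≈ 5.000
  cycle 1 → 0 → 1: weight = 15, length = 2, mean = 15/2 ≈ 7.500
Minimum mean = 1.000, attained e.g. along the cycle 2 → 2 with weight 1 and length 1. So λ(A) = 1/1 = 1.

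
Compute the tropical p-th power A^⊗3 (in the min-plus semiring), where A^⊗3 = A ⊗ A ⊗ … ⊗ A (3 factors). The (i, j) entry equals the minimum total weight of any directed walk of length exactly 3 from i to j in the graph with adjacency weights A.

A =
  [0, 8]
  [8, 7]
A^⊗3 =
  [0, 8]
  [8, 16]

Each entry (A^⊗3)_ij equals the minimum over all length-3 walks i = v_0 → v_1 → … → v_3 = j of Σ_t A[v_t][v_{t+1}]. For example, for (i, j) = (0, 1) we minimise over 4 possible intermediate vertex sequences; the minimum is 8, attained along the walk 0 → 0 → 0 → 1.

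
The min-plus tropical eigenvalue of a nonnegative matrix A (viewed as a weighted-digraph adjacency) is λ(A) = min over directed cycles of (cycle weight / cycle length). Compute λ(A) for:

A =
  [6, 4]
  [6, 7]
λ(A) = 5

Enumerate directed cycles and compute their means (weight / length). Sample:
  cycle 0 → 0: weight = 6, length = 1, mean = 6/1 ≈ 6.000
  cycle 1 → 1: weight = 7, length = 1, mean = 7/1 ≈ 7.000
  cycle 0 → 1 → 0: weight = 10, length = 2, mean = 10/2 ≈ 5.000
  cycle 1 → 0 → 1: weight = 10, length = 2, mean = 10/2 ≈ 5.000
Minimum mean = 5.000, attained e.g. along the cycle 0 → 1 → 0 with weight 10 and length 2. So λ(A) = 10/2 = 5.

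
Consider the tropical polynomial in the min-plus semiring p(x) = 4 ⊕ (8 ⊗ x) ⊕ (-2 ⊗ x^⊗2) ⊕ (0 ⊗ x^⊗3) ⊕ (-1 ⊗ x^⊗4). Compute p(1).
p(1) = 0

A tropical monomial a ⊗ x^⊗i evaluates to a + i · x. Evaluating each term at x = 1:
  Term 0 contributes 4 + 0 · 1 = 4
  Term 1 contributes 8 + 1 · 1 = 9
  Term 2 contributes -2 + 2 · 1 = 0
  Term 3 contributes 0 + 3 · 1 = 3
  Term 4 contributes -1 + 4 · 1 = 3
p(1) = ⊕ of these = min[4, 9, 0, 3, 3] = 0.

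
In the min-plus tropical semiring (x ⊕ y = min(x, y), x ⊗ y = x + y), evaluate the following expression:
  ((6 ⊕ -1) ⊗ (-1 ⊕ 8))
((6 ⊕ -1) ⊗ (-1 ⊕ 8)) = -2

Expand innermost to outermost. Recall ⊕ takes the minimum of its arguments and ⊗ takes their sum. Working out the expression ((6 ⊕ -1) ⊗ (-1 ⊕ 8)) gives -2.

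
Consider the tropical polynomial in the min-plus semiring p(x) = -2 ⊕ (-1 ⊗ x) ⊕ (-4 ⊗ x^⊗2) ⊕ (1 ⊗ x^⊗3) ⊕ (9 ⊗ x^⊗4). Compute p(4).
p(4) = -2

A tropical monomial a ⊗ x^⊗i evaluates to a + i · x. Evaluating each term at x = 4:
  Term 0 contributes -2 + 0 · 4 = -2
  Term 1 contributes -1 + 1 · 4 = 3
  Term 2 contributes -4 + 2 · 4 = 4
  Term 3 contributes 1 + 3 · 4 = 13
  Term 4 contributes 9 + 4 · 4 = 25
p(4) = ⊕ of these = min[-2, 3, 4, 13, 25] = -2.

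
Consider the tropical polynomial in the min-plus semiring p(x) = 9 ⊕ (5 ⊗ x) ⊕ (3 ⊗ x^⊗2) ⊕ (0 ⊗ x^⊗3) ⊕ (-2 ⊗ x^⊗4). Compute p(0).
p(0) = -2

A tropical monomial a ⊗ x^⊗i evaluates to a + i · x. Evaluating each term at x = 0:
  Term 0 contributes 9 + 0 · 0 = 9
  Term 1 contributes 5 + 1 · 0 = 5
  Term 2 contributes 3 + 2 · 0 = 3
  Term 3 contributes 0 + 3 · 0 = 0
  Term 4 contributes -2 + 4 · 0 = -2
p(0) = ⊕ of these = min[9, 5, 3, 0, -2] = -2.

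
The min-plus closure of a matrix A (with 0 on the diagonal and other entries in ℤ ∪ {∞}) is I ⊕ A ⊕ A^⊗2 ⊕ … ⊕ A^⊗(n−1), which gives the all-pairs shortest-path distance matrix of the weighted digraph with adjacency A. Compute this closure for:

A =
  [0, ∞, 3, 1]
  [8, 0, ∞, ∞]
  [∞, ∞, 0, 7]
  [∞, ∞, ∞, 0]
Closure =
  [0, ∞, 3, 1]
  [8, 0, 11, 9]
  [∞, ∞, 0, 7]
  [∞, ∞, ∞, 0]

This is the Floyd-Warshall all-pairs shortest-path computation. For each intermediate vertex k = 0, 1, …, 3, update dist[i][j] ← min(dist[i][j], dist[i][k] + dist[k][j]). The final matrix gives, for each (i, j), the minimum total weight of any directed path from i to j (possibly empty when i = j).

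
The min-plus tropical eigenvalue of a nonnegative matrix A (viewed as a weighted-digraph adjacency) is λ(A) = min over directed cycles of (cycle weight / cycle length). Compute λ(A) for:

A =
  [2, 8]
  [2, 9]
λ(A) = 2

Enumerate directed cycles and compute their means (weight / length). Sample:
  cycle 0 → 0: weight = 2, length = 1, mean = 2/1 ≈ 2.000
  cycle 1 → 1: weight = 9, length = 1, mean = 9/1 ≈ 9.000
  cycle 0 → 1 → 0: weight = 10, length = 2, mean = 10/2 ≈ 5.000
  cycle 1 → 0 → 1: weight = 10, length = 2, mean = 10/2 ≈ 5.000
Minimum mean = 2.000, attained e.g. along the cycle 0 → 0 with weight 2 and length 1. So λ(A) = 2/1 = 2.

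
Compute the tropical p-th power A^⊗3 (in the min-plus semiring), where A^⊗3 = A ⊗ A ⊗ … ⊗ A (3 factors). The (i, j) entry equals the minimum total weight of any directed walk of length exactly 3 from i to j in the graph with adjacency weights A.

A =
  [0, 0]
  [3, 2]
A^⊗3 =
  [0, 0]
  [3, 3]

Each entry (A^⊗3)_ij equals the minimum over all length-3 walks i = v_0 → v_1 → … → v_3 = j of Σ_t A[v_t][v_{t+1}]. For example, for (i, j) = (0, 1) we minimise over 4 possible intermediate vertex sequences; the minimum is 0, attained along the walk 0 → 0 → 0 → 1.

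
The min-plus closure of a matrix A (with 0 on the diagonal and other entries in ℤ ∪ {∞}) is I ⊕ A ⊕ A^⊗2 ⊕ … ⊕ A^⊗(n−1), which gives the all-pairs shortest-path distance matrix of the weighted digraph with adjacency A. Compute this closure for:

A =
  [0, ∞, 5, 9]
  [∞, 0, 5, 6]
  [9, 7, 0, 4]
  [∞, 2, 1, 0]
Closure =
  [0, 11, 5, 9]
  [14, 0, 5, 6]
  [9, 6, 0, 4]
  [10, 2, 1, 0]

This is the Floyd-Warshall all-pairs shortest-path computation. For each intermediate vertex k = 0, 1, …, 3, update dist[i][j] ← min(dist[i][j], dist[i][k] + dist[k][j]). The final matrix gives, for each (i, j), the minimum total weight of any directed path from i to j (possibly empty when i = j).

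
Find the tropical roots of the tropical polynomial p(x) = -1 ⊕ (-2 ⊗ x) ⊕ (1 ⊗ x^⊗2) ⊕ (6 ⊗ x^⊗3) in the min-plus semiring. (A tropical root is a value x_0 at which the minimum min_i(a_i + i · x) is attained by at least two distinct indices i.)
Roots: {-5, -3, 1}

Each tropical root is a break point of the lower envelope of the lines y = a_i + i · x (there are 4 lines, with slopes 0, 1, ..., 3). Only the lines that attain the minimum somewhere contribute to roots; other lines are dominated. Here the surviving (envelope) indices are i = 3, i = 2, i = 1, i = 0.
Intersections between consecutive envelope lines give the roots: for adjacent envelope indices i < j the intersection is x = (a_i − a_j) / (j − i). Reading off the sorted break points: {-5, -3, 1}.
Verification: at each break x_0, at least two indices attain the minimum of min_i(a_i + i · x_0).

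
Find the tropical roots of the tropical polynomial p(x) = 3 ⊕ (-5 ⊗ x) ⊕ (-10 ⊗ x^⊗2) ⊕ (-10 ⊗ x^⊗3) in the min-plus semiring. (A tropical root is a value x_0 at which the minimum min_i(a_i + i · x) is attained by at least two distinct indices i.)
Roots: {0, 5, 8}

Each tropical root is a break point of the lower envelope of the lines y = a_i + i · x (there are 4 lines, with slopes 0, 1, ..., 3). Only the lines that attain the minimum somewhere contribute to roots; other lines are dominated. Here the surviving (envelope) indices are i = 3, i = 2, i = 1, i = 0.
Intersections between consecutive envelope lines give the roots: for adjacent envelope indices i < j the intersection is x = (a_i − a_j) / (j − i). Reading off the sorted break points: {0, 5, 8}.
Verification: at each break x_0, at least two indices attain the minimum of min_i(a_i + i · x_0).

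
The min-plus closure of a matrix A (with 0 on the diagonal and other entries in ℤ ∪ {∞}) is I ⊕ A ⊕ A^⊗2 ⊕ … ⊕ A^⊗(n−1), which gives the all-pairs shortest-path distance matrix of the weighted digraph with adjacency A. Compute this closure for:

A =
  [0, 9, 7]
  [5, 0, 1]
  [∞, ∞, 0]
Closure =
  [0, 9, 7]
  [5, 0, 1]
  [∞, ∞, 0]

This is the Floyd-Warshall all-pairs shortest-path computation. For each intermediate vertex k = 0, 1, …, 2, update dist[i][j] ← min(dist[i][j], dist[i][k] + dist[k][j]). The final matrix gives, for each (i, j), the minimum total weight of any directed path from i to j (possibly empty when i = j).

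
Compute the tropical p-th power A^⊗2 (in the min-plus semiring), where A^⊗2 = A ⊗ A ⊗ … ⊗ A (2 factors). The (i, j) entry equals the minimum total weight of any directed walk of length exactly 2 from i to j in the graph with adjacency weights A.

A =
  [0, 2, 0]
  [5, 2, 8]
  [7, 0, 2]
A^⊗2 =
  [0, 0, 0]
  [5, 4, 5]
  [5, 2, 4]

Each entry (A^⊗2)_ij equals the minimum over all length-2 walks i = v_0 → v_1 → … → v_2 = j of Σ_t A[v_t][v_{t+1}]. For example, for (i, j) = (0, 2) we minimise over 3 possible intermediate vertex sequences; the minimum is 0, attained along the walk 0 → 0 → 2.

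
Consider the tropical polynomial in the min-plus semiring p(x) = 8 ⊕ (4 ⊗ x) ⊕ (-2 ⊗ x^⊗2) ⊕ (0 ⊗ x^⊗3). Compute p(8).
p(8) = 8

A tropical monomial a ⊗ x^⊗i evaluates to a + i · x. Evaluating each term at x = 8:
  Term 0 contributes 8 + 0 · 8 = 8
  Term 1 contributes 4 + 1 · 8 = 12
  Term 2 contributes -2 + 2 · 8 = 14
  Term 3 contributes 0 + 3 · 8 = 24
p(8) = ⊕ of these = min[8, 12, 14, 24] = 8.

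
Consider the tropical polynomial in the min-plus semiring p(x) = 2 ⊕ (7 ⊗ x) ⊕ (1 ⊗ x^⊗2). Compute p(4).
p(4) = 2

A tropical monomial a ⊗ x^⊗i evaluates to a + i · x. Evaluating each term at x = 4:
  Term 0 contributes 2 + 0 · 4 = 2
  Term 1 contributes 7 + 1 · 4 = 11
  Term 2 contributes 1 + 2 · 4 = 9
p(4) = ⊕ of these = min[2, 11, 9] = 2.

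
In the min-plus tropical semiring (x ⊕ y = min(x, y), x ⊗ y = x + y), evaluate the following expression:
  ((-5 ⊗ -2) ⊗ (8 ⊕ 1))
((-5 ⊗ -2) ⊗ (8 ⊕ 1)) = -6

Expand innermost to outermost. Recall ⊕ takes the minimum of its arguments and ⊗ takes their sum. Working out the expression ((-5 ⊗ -2) ⊗ (8 ⊕ 1)) gives -6.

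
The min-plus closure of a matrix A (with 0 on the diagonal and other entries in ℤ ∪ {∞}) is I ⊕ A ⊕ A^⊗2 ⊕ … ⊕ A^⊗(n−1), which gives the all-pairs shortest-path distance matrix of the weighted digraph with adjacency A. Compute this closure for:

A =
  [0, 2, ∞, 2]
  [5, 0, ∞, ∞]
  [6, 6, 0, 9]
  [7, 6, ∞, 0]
Closure =
  [0, 2, ∞, 2]
  [5, 0, ∞, 7]
  [6, 6, 0, 8]
  [7, 6, ∞, 0]

This is the Floyd-Warshall all-pairs shortest-path computation. For each intermediate vertex k = 0, 1, …, 3, update dist[i][j] ← min(dist[i][j], dist[i][k] + dist[k][j]). The final matrix gives, for each (i, j), the minimum total weight of any directed path from i to j (possibly empty when i = j).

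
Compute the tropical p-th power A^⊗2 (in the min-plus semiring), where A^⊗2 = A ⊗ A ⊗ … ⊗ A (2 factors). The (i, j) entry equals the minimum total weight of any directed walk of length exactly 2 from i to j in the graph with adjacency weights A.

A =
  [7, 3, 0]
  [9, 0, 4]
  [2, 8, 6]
A^⊗2 =
  [2, 3, 6]
  [6, 0, 4]
  [8, 5, 2]

Each entry (A^⊗2)_ij equals the minimum over all length-2 walks i = v_0 → v_1 → … → v_2 = j of Σ_t A[v_t][v_{t+1}]. For example, for (i, j) = (0, 2) we minimise over 3 possible intermediate vertex sequences; the minimum is 6, attained along the walk 0 → 2 → 2.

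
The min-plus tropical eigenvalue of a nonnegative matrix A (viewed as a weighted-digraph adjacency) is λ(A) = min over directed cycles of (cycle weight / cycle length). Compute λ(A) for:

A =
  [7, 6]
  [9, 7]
λ(A) = 7

Enumerate directed cycles and compute their means (weight / length). Sample:
  cycle 0 → 0: weight = 7, length = 1, mean = 7/1 ≈ 7.000
  cycle 1 → 1: weight = 7, length = 1, mean = 7/1 ≈ 7.000
  cycle 0 → 1 → 0: weight = 15, length = 2, mean = 15/2 ≈ 7.500
  cycle 1 → 0 → 1: weight = 15, length = 2, mean = 15/2 ≈ 7.500
Minimum mean = 7.000, attained e.g. along the cycle 0 → 0 with weight 7 and length 1. So λ(A) = 7/1 = 7.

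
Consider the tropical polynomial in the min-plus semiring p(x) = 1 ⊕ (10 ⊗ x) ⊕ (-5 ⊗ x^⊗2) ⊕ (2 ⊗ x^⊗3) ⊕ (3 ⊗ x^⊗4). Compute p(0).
p(0) = -5

A tropical monomial a ⊗ x^⊗i evaluates to a + i · x. Evaluating each term at x = 0:
  Term 0 contributes 1 + 0 · 0 = 1
  Term 1 contributes 10 + 1 · 0 = 10
  Term 2 contributes -5 + 2 · 0 = -5
  Term 3 contributes 2 + 3 · 0 = 2
  Term 4 contributes 3 + 4 · 0 = 3
p(0) = ⊕ of these = min[1, 10, -5, 2, 3] = -5.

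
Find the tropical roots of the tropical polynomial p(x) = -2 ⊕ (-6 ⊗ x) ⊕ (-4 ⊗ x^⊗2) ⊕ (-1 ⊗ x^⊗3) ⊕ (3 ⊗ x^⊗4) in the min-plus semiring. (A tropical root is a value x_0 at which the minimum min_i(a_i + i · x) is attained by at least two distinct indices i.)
Roots: {-4, -3, -2, 4}

Each tropical root is a break point of the lower envelope of the lines y = a_i + i · x (there are 5 lines, with slopes 0, 1, ..., 4). Only the lines that attain the minimum somewhere contribute to roots; other lines are dominated. Here the surviving (envelope) indices are i = 4, i = 3, i = 2, i = 1, i = 0.
Intersections between consecutive envelope lines give the roots: for adjacent envelope indices i < j the intersection is x = (a_i − a_j) / (j − i). Reading off the sorted break points: {-4, -3, -2, 4}.
Verification: at each break x_0, at least two indices attain the minimum of min_i(a_i + i · x_0).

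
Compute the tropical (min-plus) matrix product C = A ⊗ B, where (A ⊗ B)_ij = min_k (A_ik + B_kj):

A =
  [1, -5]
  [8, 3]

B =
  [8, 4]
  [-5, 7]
A ⊗ B =
  [-10, 2]
  [-2, 10]

Apply the min-plus product entry-by-entry:
  C[0][0] = min over k of (A[0][0] + B[0][0] = 1 + 8 = 9, A[0][1] + B[1][0] = -5 + -5 = -10) = -10 (attained at k = 1)
  C[0][1] = min over k of (A[0][0] + B[0][1] = 1 + 4 = 5, A[0][1] + B[1][1] = -5 + 7 = 2) = 2 (attained at k = 1)
  C[1][0] = min over k of (A[1][0] + B[0][0] = 8 + 8 = 16, A[1][1] + B[1][0] = 3 + -5 = -2) = -2 (attained at k = 1)
  C[1][1] = min over k of (A[1][0] + B[0][1] = 8 + 4 = 12, A[1][1] + B[1][1] = 3 + 7 = 10) = 10 (attained at k = 1)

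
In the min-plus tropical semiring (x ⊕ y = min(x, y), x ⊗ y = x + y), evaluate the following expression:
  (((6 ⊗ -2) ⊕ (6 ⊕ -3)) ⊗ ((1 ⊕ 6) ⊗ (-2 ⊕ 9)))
(((6 ⊗ -2) ⊕ (6 ⊕ -3)) ⊗ ((1 ⊕ 6) ⊗ (-2 ⊕ 9))) = -4

Expand innermost to outermost. Recall ⊕ takes the minimum of its arguments and ⊗ takes their sum. Working out the expression (((6 ⊗ -2) ⊕ (6 ⊕ -3)) ⊗ ((1 ⊕ 6) ⊗ (-2 ⊕ 9))) gives -4.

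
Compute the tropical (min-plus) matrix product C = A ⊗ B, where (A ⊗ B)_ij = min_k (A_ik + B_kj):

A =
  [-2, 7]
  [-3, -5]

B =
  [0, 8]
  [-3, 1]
A ⊗ B =
  [-2, 6]
  [-8, -4]

Apply the min-plus product entry-by-entry:
  C[0][0] = min over k of (A[0][0] + B[0][0] = -2 + 0 = -2, A[0][1] + B[1][0] = 7 + -3 = 4) = -2 (attained at k = 0)
  C[0][1] = min over k of (A[0][0] + B[0][1] = -2 + 8 = 6, A[0][1] + B[1][1] = 7 + 1 = 8) = 6 (attained at k = 0)
  C[1][0] = min over k of (A[1][0] + B[0][0] = -3 + 0 = -3, A[1][1] + B[1][0] = -5 + -3 = -8) = -8 (attained at k = 1)
  C[1][1] = min over k of (A[1][0] + B[0][1] = -3 + 8 = 5, A[1][1] + B[1][1] = -5 + 1 = -4) = -4 (attained at k = 1)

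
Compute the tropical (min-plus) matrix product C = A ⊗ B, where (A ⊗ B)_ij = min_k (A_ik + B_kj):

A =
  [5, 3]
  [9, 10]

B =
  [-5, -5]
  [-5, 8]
A ⊗ B =
  [-2, 0]
  [4, 4]

Apply the min-plus product entry-by-entry:
  C[0][0] = min over k of (A[0][0] + B[0][0] = 5 + -5 = 0, A[0][1] + B[1][0] = 3 + -5 = -2) = -2 (attained at k = 1)
  C[0][1] = min over k of (A[0][0] + B[0][1] = 5 + -5 = 0, A[0][1] + B[1][1] = 3 + 8 = 11) = 0 (attained at k = 0)
  C[1][0] = min over k of (A[1][0] + B[0][0] = 9 + -5 = 4, A[1][1] + B[1][0] = 10 + -5 = 5) = 4 (attained at k = 0)
  C[1][1] = min over k of (A[1][0] + B[0][1] = 9 + -5 = 4, A[1][1] + B[1][1] = 10 + 8 = 18) = 4 (attained at k = 0)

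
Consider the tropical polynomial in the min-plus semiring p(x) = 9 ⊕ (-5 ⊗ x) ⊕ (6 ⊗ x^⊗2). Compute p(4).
p(4) = -1

A tropical monomial a ⊗ x^⊗i evaluates to a + i · x. Evaluating each term at x = 4:
  Term 0 contributes 9 + 0 · 4 = 9
  Term 1 contributes -5 + 1 · 4 = -1
  Term 2 contributes 6 + 2 · 4 = 14
p(4) = ⊕ of these = min[9, -1, 14] = -1.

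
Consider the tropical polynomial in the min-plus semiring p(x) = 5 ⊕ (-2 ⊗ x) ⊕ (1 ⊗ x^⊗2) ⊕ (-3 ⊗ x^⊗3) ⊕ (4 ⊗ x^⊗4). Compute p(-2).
p(-2) = -9

A tropical monomial a ⊗ x^⊗i evaluates to a + i · x. Evaluating each term at x = -2:
  Term 0 contributes 5 + 0 · -2 = 5
  Term 1 contributes -2 + 1 · -2 = -4
  Term 2 contributes 1 + 2 · -2 = -3
  Term 3 contributes -3 + 3 · -2 = -9
  Term 4 contributes 4 + 4 · -2 = -4
p(-2) = ⊕ of these = min[5, -4, -3, -9, -4] = -9.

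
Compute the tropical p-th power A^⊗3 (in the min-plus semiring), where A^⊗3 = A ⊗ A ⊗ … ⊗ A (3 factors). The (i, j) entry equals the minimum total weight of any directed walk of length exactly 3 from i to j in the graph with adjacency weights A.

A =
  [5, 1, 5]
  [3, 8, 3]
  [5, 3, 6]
A^⊗3 =
  [9, 5, 9]
  [7, 9, 7]
  [9, 7, 9]

Each entry (A^⊗3)_ij equals the minimum over all length-3 walks i = v_0 → v_1 → … → v_3 = j of Σ_t A[v_t][v_{t+1}]. For example, for (i, j) = (0, 2) we minimise over 9 possible intermediate vertex sequences; the minimum is 9, attained along the walk 0 → 0 → 1 → 2.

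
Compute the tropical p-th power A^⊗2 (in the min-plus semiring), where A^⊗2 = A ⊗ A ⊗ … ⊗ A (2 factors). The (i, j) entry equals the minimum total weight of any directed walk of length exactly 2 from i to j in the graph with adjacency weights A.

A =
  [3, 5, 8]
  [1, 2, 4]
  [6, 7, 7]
A^⊗2 =
  [6, 7, 9]
  [3, 4, 6]
  [8, 9, 11]

Each entry (A^⊗2)_ij equals the minimum over all length-2 walks i = v_0 → v_1 → … → v_2 = j of Σ_t A[v_t][v_{t+1}]. For example, for (i, j) = (0, 2) we minimise over 3 possible intermediate vertex sequences; the minimum is 9, attained along the walk 0 → 1 → 2.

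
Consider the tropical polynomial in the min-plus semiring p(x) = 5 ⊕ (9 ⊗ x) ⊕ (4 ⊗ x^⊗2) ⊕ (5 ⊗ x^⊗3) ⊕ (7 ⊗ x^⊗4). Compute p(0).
p(0) = 4

A tropical monomial a ⊗ x^⊗i evaluates to a + i · x. Evaluating each term at x = 0:
  Term 0 contributes 5 + 0 · 0 = 5
  Term 1 contributes 9 + 1 · 0 = 9
  Term 2 contributes 4 + 2 · 0 = 4
  Term 3 contributes 5 + 3 · 0 = 5
  Term 4 contributes 7 + 4 · 0 = 7
p(0) = ⊕ of these = min[5, 9, 4, 5, 7] = 4.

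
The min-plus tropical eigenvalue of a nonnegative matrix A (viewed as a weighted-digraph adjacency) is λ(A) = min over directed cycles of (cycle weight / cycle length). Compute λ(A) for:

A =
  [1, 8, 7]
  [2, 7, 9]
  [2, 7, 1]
λ(A) = 1

Enumerate directed cycles and compute their means (weight / length). Sample:
  cycle 0 → 0: weight = 1, length = 1, mean = 1/1 ≈ 1.000
  cycle 1 → 1: weight = 7, length = 1, mean = 7/1 ≈ 7.000
  cycle 2 → 2: weight = 1, length = 1, mean = 1/1 ≈ 1.000
  cycle 0 → 1 → 0: weight = 10, length = 2, mean = 10/2 ≈ 5.000
  cycle 0 → 2 → 0: weight = 9, length = 2, mean = 9/2 ≈ 4.500
  cycle 1 → 0 → 1: weight = 10, length = 2, mean = 10/2 ≈ 5.000
Minimum mean = 1.000, attained e.g. along the cycle 0 → 0 with weight 1 and length 1. So λ(A) = 1/1 = 1.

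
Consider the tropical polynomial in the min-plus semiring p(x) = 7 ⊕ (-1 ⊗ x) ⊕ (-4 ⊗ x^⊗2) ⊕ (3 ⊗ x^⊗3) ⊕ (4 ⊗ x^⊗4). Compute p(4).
p(4) = 3

A tropical monomial a ⊗ x^⊗i evaluates to a + i · x. Evaluating each term at x = 4:
  Term 0 contributes 7 + 0 · 4 = 7
  Term 1 contributes -1 + 1 · 4 = 3
  Term 2 contributes -4 + 2 · 4 = 4
  Term 3 contributes 3 + 3 · 4 = 15
  Term 4 contributes 4 + 4 · 4 = 20
p(4) = ⊕ of these = min[7, 3, 4, 15, 20] = 3.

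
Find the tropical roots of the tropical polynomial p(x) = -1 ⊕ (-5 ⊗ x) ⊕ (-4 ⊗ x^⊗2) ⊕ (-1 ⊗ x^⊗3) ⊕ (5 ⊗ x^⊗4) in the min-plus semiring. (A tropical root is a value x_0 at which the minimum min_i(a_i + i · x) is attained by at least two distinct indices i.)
Roots: {-6, -3, -1, 4}

Each tropical root is a break point of the lower envelope of the lines y = a_i + i · x (there are 5 lines, with slopes 0, 1, ..., 4). Only the lines that attain the minimum somewhere contribute to roots; other lines are dominated. Here the surviving (envelope) indices are i = 4, i = 3, i = 2, i = 1, i = 0.
Intersections between consecutive envelope lines give the roots: for adjacent envelope indices i < j the intersection is x = (a_i − a_j) / (j − i). Reading off the sorted break points: {-6, -3, -1, 4}.
Verification: at each break x_0, at least two indices attain the minimum of min_i(a_i + i · x_0).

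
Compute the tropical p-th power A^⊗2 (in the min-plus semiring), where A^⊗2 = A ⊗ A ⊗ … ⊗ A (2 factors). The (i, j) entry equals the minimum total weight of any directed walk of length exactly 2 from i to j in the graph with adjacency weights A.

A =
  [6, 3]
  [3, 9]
A^⊗2 =
  [6, 9]
  [9, 6]

Each entry (A^⊗2)_ij equals the minimum over all length-2 walks i = v_0 → v_1 → … → v_2 = j of Σ_t A[v_t][v_{t+1}]. For example, for (i, j) = (0, 1) we minimise over 2 possible intermediate vertex sequences; the minimum is 9, attained along the walk 0 → 0 → 1.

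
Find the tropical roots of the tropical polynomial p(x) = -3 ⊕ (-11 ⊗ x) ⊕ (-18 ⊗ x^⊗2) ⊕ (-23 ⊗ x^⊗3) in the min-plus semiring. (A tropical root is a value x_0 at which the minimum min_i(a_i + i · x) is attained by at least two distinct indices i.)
Roots: {5, 7, 8}

Each tropical root is a break point of the lower envelope of the lines y = a_i + i · x (there are 4 lines, with slopes 0, 1, ..., 3). Only the lines that attain the minimum somewhere contribute to roots; other lines are dominated. Here the surviving (envelope) indices are i = 3, i = 2, i = 1, i = 0.
Intersections between consecutive envelope lines give the roots: for adjacent envelope indices i < j the intersection is x = (a_i − a_j) / (j − i). Reading off the sorted break points: {5, 7, 8}.
Verification: at each break x_0, at least two indices attain the minimum of min_i(a_i + i · x_0).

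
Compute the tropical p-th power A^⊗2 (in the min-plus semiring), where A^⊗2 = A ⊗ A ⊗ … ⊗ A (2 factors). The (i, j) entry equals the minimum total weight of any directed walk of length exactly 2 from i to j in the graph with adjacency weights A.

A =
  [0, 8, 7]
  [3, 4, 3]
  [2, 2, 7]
A^⊗2 =
  [0, 8, 7]
  [3, 5, 7]
  [2, 6, 5]

Each entry (A^⊗2)_ij equals the minimum over all length-2 walks i = v_0 → v_1 → … → v_2 = j of Σ_t A[v_t][v_{t+1}]. For example, for (i, j) = (0, 2) we minimise over 3 possible intermediate vertex sequences; the minimum is 7, attained along the walk 0 → 0 → 2.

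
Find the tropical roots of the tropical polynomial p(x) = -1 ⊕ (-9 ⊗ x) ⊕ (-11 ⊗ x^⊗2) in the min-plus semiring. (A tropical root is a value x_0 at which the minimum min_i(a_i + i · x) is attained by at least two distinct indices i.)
Roots: {2, 8}

Each tropical root is a break point of the lower envelope of the lines y = a_i + i · x (there are 3 lines, with slopes 0, 1, ..., 2). Only the lines that attain the minimum somewhere contribute to roots; other lines are dominated. Here the surviving (envelope) indices are i = 2, i = 1, i = 0.
Intersections between consecutive envelope lines give the roots: for adjacent envelope indices i < j the intersection is x = (a_i − a_j) / (j − i). Reading off the sorted break points: {2, 8}.
Verification: at each break x_0, at least two indices attain the minimum of min_i(a_i + i · x_0).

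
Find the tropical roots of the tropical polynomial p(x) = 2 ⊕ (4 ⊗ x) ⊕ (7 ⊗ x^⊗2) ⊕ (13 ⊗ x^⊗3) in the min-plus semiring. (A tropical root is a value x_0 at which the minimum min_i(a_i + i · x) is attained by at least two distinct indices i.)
Roots: {-6, -3, -2}

Each tropical root is a break point of the lower envelope of the lines y = a_i + i · x (there are 4 lines, with slopes 0, 1, ..., 3). Only the lines that attain the minimum somewhere contribute to roots; other lines are dominated. Here the surviving (envelope) indices are i = 3, i = 2, i = 1, i = 0.
Intersections between consecutive envelope lines give the roots: for adjacent envelope indices i < j the intersection is x = (a_i − a_j) / (j − i). Reading off the sorted break points: {-6, -3, -2}.
Verification: at each break x_0, at least two indices attain the minimum of min_i(a_i + i · x_0).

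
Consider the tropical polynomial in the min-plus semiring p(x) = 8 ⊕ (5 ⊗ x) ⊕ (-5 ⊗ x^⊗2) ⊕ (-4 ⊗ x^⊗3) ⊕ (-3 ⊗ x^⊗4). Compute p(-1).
p(-1) = -7

A tropical monomial a ⊗ x^⊗i evaluates to a + i · x. Evaluating each term at x = -1:
  Term 0 contributes 8 + 0 · -1 = 8
  Term 1 contributes 5 + 1 · -1 = 4
  Term 2 contributes -5 + 2 · -1 = -7
  Term 3 contributes -4 + 3 · -1 = -7
  Term 4 contributes -3 + 4 · -1 = -7
p(-1) = ⊕ of these = min[8, 4, -7, -7, -7] = -7.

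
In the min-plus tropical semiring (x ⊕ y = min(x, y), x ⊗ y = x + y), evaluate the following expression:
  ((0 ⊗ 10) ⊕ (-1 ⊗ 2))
((0 ⊗ 10) ⊕ (-1 ⊗ 2)) = 1

Expand innermost to outermost. Recall ⊕ takes the minimum of its arguments and ⊗ takes their sum. Working out the expression ((0 ⊗ 10) ⊕ (-1 ⊗ 2)) gives 1.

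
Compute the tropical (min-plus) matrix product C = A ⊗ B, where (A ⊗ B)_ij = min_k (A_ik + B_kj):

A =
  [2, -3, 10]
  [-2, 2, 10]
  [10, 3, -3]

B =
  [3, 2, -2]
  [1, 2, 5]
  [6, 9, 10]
A ⊗ B =
  [-2, -1, 0]
  [1, 0, -4]
  [3, 5, 7]

Apply the min-plus product entry-by-entry:
  C[0][0] = min over k of (A[0][0] + B[0][0] = 2 + 3 = 5, A[0][1] + B[1][0] = -3 + 1 = -2, A[0][2] + B[2][0] = 10 + 6 = 16) = -2 (attained at k = 1)
  C[0][1] = min over k of (A[0][0] + B[0][1] = 2 + 2 = 4, A[0][1] + B[1][1] = -3 + 2 = -1, A[0][2] + B[2][1] = 10 + 9 = 19) = -1 (attained at k = 1)
  C[0][2] = min over k of (A[0][0] + B[0][2] = 2 + -2 = 0, A[0][1] + B[1][2] = -3 + 5 = 2, A[0][2] + B[2][2] = 10 + 10 = 20) = 0 (attained at k = 0)
  C[1][0] = min over k of (A[1][0] + B[0][0] = -2 + 3 = 1, A[1][1] + B[1][0] = 2 + 1 = 3, A[1][2] + B[2][0] = 10 + 6 = 16) = 1 (attained at k = 0)
  C[1][1] = min over k of (A[1][0] + B[0][1] = -2 + 2 = 0, A[1][1] + B[1][1] = 2 + 2 = 4, A[1][2] + B[2][1] = 10 + 9 = 19) = 0 (attained at k = 0)
  C[1][2] = min over k of (A[1][0] + B[0][2] = -2 + -2 = -4, A[1][1] + B[1][2] = 2 + 5 = 7, A[1][2] + B[2][2] = 10 + 10 = 20) = -4 (attained at k = 0)
  C[2][0] = min over k of (A[2][0] + B[0][0] = 10 + 3 = 13, A[2][1] + B[1][0] = 3 + 1 = 4, A[2][2] + B[2][0] = -3 + 6 = 3) = 3 (attained at k = 2)
  C[2][1] = min over k of (A[2][0] + B[0][1] = 10 + 2 = 12, A[2][1] + B[1][1] = 3 + 2 = 5, A[2][2] + B[2][1] = -3 + 9 = 6) = 5 (attained at k = 1)
  C[2][2] = min over k of (A[2][0] + B[0][2] = 10 + -2 = 8, A[2][1] + B[1][2] = 3 + 5 = 8, A[2][2] + B[2][2] = -3 + 10 = 7) = 7 (attained at k = 2)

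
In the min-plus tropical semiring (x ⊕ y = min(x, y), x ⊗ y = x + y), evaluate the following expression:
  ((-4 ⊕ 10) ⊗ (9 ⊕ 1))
((-4 ⊕ 10) ⊗ (9 ⊕ 1)) = -3

Expand innermost to outermost. Recall ⊕ takes the minimum of its arguments and ⊗ takes their sum. Working out the expression ((-4 ⊕ 10) ⊗ (9 ⊕ 1)) gives -3.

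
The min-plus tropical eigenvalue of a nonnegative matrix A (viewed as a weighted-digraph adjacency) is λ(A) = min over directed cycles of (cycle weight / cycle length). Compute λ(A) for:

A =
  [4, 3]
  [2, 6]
λ(A) = 5/2

Enumerate directed cycles and compute their means (weight / length). Sample:
  cycle 0 → 0: weight = 4, length = 1, mean = 4/1 ≈ 4.000
  cycle 1 → 1: weight = 6, length = 1, mean = 6/1 ≈ 6.000
  cycle 0 → 1 → 0: weight = 5, length = 2, mean = 5/2 ≈ 2.500
  cycle 1 → 0 → 1: weight = 5, length = 2, mean = 5/2 ≈ 2.500
Minimum mean = 2.500, attained e.g. along the cycle 0 → 1 → 0 with weight 5 and length 2. So λ(A) = 5/2 = 5/2.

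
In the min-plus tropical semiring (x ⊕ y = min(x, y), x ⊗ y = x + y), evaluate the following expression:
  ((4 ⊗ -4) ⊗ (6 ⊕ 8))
((4 ⊗ -4) ⊗ (6 ⊕ 8)) = 6

Expand innermost to outermost. Recall ⊕ takes the minimum of its arguments and ⊗ takes their sum. Working out the expression ((4 ⊗ -4) ⊗ (6 ⊕ 8)) gives 6.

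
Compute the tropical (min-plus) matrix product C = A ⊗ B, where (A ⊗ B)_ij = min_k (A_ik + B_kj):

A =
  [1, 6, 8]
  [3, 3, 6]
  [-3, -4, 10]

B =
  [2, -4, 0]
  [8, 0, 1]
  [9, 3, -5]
A ⊗ B =
  [3, -3, 1]
  [5, -1, 1]
  [-1, -7, -3]

Apply the min-plus product entry-by-entry:
  C[0][0] = min over k of (A[0][0] + B[0][0] = 1 + 2 = 3, A[0][1] + B[1][0] = 6 + 8 = 14, A[0][2] + B[2][0] = 8 + 9 = 17) = 3 (attained at k = 0)
  C[0][1] = min over k of (A[0][0] + B[0][1] = 1 + -4 = -3, A[0][1] + B[1][1] = 6 + 0 = 6, A[0][2] + B[2][1] = 8 + 3 = 11) = -3 (attained at k = 0)
  C[0][2] = min over k of (A[0][0] + B[0][2] = 1 + 0 = 1, A[0][1] + B[1][2] = 6 + 1 = 7, A[0][2] + B[2][2] = 8 + -5 = 3) = 1 (attained at k = 0)
  C[1][0] = min over k of (A[1][0] + B[0][0] = 3 + 2 = 5, A[1][1] + B[1][0] = 3 + 8 = 11, A[1][2] + B[2][0] = 6 + 9 = 15) = 5 (attained at k = 0)
  C[1][1] = min over k of (A[1][0] + B[0][1] = 3 + -4 = -1, A[1][1] + B[1][1] = 3 + 0 = 3, A[1][2] + B[2][1] = 6 + 3 = 9) = -1 (attained at k = 0)
  C[1][2] = min over k of (A[1][0] + B[0][2] = 3 + 0 = 3, A[1][1] + B[1][2] = 3 + 1 = 4, A[1][2] + B[2][2] = 6 + -5 = 1) = 1 (attained at k = 2)
  C[2][0] = min over k of (A[2][0] + B[0][0] = -3 + 2 = -1, A[2][1] + B[1][0] = -4 + 8 = 4, A[2][2] + B[2][0] = 10 + 9 = 19) = -1 (attained at k = 0)
  C[2][1] = min over k of (A[2][0] + B[0][1] = -3 + -4 = -7, A[2][1] + B[1][1] = -4 + 0 = -4, A[2][2] + B[2][1] = 10 + 3 = 13) = -7 (attained at k = 0)
  C[2][2] = min over k of (A[2][0] + B[0][2] = -3 + 0 = -3, A[2][1] + B[1][2] = -4 + 1 = -3, A[2][2] + B[2][2] = 10 + -5 = 5) = -3 (attained at k = 0)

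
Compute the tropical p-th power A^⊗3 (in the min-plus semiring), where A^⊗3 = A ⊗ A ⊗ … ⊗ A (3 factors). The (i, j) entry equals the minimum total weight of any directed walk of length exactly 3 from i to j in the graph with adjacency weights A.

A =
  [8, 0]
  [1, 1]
A^⊗3 =
  [2, 1]
  [2, 2]

Each entry (A^⊗3)_ij equals the minimum over all length-3 walks i = v_0 → v_1 → … → v_3 = j of Σ_t A[v_t][v_{t+1}]. For example, for (i, j) = (0, 1) we minimise over 4 possible intermediate vertex sequences; the minimum is 1, attained along the walk 0 → 1 → 0 → 1.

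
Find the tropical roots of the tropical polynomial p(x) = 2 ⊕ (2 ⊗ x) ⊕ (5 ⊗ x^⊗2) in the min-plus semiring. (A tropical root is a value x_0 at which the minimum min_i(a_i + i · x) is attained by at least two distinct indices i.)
Roots: {-3, 0}

Each tropical root is a break point of the lower envelope of the lines y = a_i + i · x (there are 3 lines, with slopes 0, 1, ..., 2). Only the lines that attain the minimum somewhere contribute to roots; other lines are dominated. Here the surviving (envelope) indices are i = 2, i = 1, i = 0.
Intersections between consecutive envelope lines give the roots: for adjacent envelope indices i < j the intersection is x = (a_i − a_j) / (j − i). Reading off the sorted break points: {-3, 0}.
Verification: at each break x_0, at least two indices attain the minimum of min_i(a_i + i · x_0).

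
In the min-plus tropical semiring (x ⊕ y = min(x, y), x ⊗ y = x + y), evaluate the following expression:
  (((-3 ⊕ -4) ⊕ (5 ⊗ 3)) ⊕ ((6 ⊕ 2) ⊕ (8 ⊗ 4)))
(((-3 ⊕ -4) ⊕ (5 ⊗ 3)) ⊕ ((6 ⊕ 2) ⊕ (8 ⊗ 4))) = -4

Expand innermost to outermost. Recall ⊕ takes the minimum of its arguments and ⊗ takes their sum. Working out the expression (((-3 ⊕ -4) ⊕ (5 ⊗ 3)) ⊕ ((6 ⊕ 2) ⊕ (8 ⊗ 4))) gives -4.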